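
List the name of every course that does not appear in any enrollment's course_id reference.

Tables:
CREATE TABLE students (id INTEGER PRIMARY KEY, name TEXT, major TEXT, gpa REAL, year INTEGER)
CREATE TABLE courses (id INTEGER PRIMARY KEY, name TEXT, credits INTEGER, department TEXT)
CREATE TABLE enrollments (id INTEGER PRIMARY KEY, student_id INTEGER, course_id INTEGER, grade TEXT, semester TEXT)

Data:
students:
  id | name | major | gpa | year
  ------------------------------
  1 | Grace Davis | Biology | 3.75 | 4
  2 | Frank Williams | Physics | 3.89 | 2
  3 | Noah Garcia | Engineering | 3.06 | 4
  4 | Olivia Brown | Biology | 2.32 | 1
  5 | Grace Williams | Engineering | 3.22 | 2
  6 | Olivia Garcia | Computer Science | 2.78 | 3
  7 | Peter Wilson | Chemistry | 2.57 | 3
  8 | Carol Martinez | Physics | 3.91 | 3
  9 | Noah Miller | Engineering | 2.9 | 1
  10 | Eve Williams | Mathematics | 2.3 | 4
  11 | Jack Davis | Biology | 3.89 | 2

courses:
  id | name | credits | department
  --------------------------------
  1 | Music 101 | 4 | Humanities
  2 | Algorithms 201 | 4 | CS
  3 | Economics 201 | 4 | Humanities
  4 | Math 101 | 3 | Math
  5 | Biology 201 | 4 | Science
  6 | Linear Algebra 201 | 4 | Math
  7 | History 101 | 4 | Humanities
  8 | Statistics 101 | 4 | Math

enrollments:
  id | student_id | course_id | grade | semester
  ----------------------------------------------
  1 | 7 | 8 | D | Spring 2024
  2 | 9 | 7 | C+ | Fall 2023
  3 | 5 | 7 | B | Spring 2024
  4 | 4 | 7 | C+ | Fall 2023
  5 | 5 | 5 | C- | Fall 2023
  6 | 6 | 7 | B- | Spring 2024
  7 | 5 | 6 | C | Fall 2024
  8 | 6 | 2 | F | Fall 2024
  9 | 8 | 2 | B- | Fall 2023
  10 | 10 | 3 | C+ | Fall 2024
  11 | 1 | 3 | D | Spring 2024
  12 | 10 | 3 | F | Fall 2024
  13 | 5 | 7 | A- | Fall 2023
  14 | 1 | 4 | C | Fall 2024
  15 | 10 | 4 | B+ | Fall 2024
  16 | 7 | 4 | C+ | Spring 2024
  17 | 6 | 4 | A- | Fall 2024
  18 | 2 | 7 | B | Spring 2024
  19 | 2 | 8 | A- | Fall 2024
SELECT p.name FROM courses p LEFT JOIN enrollments c ON c.course_id = p.id WHERE c.id IS NULL

Execution result:
Music 101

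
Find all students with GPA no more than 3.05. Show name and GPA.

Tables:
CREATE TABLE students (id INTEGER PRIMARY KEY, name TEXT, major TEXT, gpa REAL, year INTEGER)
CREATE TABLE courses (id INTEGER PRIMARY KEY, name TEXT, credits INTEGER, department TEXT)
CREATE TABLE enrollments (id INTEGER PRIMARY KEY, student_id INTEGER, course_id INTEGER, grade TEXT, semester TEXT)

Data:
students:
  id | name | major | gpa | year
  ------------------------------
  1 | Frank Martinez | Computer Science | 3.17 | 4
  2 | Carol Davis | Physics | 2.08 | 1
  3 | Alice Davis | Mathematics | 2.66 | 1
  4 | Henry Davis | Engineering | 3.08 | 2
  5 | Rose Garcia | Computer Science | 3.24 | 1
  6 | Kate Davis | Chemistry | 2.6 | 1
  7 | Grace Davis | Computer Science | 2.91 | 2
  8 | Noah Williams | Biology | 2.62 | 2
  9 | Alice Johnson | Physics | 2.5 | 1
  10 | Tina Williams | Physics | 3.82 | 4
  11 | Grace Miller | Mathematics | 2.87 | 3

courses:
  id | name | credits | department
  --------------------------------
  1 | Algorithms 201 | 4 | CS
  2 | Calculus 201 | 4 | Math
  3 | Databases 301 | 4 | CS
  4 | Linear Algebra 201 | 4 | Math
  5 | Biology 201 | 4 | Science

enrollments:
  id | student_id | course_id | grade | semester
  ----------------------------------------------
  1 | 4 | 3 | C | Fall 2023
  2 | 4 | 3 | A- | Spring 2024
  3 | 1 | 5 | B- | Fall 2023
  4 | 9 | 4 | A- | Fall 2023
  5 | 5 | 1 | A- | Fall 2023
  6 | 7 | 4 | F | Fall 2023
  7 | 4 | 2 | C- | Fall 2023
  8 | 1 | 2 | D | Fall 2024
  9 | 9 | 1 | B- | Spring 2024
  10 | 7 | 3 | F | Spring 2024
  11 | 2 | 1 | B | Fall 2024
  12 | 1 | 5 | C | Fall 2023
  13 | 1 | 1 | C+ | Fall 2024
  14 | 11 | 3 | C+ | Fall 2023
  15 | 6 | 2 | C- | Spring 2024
SELECT name, gpa FROM students WHERE gpa <= 3.05

Execution result:
name | gpa
Carol Davis | 2.08
Alice Davis | 2.66
Kate Davis | 2.60
Grace Davis | 2.91
Noah Williams | 2.62
Alice Johnson | 2.50
Grace Miller | 2.87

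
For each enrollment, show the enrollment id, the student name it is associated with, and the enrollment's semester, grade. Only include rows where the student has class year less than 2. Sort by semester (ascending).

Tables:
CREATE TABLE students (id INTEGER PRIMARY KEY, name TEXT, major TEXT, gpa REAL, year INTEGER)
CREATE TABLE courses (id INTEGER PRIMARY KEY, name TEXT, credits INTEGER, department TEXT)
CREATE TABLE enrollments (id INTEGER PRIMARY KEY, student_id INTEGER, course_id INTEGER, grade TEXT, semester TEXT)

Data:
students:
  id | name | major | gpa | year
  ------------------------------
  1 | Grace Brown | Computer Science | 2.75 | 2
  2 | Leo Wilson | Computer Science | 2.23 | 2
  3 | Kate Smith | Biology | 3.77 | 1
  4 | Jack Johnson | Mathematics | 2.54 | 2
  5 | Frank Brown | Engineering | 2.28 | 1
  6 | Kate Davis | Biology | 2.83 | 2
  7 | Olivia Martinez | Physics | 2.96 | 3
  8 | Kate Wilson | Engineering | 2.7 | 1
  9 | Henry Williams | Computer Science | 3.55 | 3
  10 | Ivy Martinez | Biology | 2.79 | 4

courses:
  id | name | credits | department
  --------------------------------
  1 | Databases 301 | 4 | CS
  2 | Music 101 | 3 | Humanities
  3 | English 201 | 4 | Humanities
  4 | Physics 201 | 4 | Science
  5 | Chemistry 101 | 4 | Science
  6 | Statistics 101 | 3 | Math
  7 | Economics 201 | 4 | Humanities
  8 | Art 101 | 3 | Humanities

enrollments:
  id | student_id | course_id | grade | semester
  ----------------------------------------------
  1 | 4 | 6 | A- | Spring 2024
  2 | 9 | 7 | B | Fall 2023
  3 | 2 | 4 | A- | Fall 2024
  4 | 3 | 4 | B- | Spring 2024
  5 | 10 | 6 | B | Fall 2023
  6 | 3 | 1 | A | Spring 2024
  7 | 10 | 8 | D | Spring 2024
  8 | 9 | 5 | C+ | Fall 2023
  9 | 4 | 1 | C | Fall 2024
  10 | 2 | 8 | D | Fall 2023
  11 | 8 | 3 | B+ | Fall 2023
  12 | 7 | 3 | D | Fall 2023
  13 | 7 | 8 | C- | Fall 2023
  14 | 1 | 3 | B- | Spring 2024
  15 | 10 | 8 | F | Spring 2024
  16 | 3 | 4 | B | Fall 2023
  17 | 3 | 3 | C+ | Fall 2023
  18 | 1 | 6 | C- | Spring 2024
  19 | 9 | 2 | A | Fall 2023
SELECT c.id, p.name AS student, c.semester, c.grade FROM enrollments c JOIN students p ON c.student_id = p.id WHERE p.year < 2 ORDER BY c.semester ASC

Execution result:
id | student | semester | grade
11 | Kate Wilson | Fall 2023 | B+
16 | Kate Smith | Fall 2023 | B
17 | Kate Smith | Fall 2023 | C+
4 | Kate Smith | Spring 2024 | B-
6 | Kate Smith | Spring 2024 | A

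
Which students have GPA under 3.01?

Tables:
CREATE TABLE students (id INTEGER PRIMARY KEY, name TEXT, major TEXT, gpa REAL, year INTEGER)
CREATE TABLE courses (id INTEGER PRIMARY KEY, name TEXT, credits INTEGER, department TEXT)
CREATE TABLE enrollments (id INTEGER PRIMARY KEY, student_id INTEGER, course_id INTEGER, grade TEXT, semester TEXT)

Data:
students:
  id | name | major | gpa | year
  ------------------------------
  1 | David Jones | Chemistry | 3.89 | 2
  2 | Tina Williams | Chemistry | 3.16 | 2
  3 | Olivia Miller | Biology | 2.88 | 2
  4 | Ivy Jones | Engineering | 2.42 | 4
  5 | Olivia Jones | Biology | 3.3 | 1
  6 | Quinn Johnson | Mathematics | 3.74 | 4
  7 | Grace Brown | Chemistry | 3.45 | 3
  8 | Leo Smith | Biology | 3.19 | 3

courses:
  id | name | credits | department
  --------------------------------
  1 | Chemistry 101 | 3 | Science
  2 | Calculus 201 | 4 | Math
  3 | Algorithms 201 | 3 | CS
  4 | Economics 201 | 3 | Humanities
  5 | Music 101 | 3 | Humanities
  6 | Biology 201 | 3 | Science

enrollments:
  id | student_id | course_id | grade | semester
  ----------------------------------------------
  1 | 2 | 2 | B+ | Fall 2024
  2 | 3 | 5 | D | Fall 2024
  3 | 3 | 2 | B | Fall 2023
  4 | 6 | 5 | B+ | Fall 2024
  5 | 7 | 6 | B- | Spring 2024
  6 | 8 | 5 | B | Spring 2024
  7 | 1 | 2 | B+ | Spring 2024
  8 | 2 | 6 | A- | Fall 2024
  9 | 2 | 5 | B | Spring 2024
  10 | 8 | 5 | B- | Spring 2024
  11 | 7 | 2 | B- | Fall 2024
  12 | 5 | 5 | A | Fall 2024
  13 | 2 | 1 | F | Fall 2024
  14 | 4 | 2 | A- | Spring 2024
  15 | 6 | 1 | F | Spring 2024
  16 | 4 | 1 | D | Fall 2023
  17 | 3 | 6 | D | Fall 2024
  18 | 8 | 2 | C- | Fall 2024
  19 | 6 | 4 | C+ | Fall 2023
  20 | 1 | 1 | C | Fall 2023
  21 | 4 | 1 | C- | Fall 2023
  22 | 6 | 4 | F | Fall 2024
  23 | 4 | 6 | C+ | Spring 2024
SELECT name, gpa FROM students WHERE gpa < 3.01

Execution result:
name | gpa
Olivia Miller | 2.88
Ivy Jones | 2.42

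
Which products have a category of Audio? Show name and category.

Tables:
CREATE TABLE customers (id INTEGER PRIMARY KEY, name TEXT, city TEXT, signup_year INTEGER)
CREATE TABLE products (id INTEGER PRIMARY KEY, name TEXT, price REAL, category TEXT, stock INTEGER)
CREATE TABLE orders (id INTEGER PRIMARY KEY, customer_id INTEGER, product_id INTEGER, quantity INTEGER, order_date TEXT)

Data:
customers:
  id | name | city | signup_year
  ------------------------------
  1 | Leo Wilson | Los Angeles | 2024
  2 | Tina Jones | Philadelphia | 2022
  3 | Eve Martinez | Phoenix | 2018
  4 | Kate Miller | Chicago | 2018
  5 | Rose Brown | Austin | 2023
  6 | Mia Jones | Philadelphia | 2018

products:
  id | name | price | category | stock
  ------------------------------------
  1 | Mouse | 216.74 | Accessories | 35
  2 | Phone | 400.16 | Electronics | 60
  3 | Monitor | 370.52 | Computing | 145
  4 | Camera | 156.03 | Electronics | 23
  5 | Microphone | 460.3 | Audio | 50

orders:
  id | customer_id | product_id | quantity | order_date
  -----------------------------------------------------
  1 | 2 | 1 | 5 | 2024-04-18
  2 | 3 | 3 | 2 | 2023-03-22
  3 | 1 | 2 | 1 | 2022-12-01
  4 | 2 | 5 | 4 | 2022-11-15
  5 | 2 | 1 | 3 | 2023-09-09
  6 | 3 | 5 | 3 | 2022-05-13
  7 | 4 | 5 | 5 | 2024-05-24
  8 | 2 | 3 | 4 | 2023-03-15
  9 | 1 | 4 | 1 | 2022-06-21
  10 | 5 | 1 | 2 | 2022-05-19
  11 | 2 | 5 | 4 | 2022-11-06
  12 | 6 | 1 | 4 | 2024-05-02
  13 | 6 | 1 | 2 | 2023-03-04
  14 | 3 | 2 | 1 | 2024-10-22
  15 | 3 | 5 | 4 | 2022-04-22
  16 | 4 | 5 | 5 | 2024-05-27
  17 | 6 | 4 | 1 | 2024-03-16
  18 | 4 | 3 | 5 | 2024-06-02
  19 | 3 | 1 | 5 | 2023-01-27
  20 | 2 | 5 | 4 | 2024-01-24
SELECT name, category FROM products WHERE category = 'Audio'

Execution result:
name | category
Microphone | Audio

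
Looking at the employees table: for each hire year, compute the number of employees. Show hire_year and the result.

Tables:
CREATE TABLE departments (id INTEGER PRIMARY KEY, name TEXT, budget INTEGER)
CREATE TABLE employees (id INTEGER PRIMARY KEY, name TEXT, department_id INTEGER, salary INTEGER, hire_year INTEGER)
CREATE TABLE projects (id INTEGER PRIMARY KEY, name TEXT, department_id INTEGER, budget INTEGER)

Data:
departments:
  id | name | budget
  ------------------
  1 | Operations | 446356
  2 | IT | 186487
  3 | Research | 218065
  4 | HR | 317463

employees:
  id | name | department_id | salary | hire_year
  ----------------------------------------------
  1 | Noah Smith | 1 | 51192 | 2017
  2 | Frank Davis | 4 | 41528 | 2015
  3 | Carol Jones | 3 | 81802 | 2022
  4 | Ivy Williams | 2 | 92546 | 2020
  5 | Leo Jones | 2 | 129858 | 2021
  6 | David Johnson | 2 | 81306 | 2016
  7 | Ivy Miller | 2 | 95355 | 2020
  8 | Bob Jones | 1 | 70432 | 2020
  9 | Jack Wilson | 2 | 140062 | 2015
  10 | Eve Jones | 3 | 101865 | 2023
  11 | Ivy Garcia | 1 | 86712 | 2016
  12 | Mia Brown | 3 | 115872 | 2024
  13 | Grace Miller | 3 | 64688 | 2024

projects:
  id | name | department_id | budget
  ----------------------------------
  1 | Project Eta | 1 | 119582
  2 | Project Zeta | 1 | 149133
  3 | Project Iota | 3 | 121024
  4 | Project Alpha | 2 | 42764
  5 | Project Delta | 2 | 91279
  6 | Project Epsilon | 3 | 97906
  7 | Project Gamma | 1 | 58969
SELECT hire_year, COUNT(*) AS n FROM employees GROUP BY hire_year

Execution result:
hire_year | n
2015 | 2
2016 | 2
2017 | 1
2020 | 3
2021 | 1
2022 | 1
2023 | 1
2024 | 2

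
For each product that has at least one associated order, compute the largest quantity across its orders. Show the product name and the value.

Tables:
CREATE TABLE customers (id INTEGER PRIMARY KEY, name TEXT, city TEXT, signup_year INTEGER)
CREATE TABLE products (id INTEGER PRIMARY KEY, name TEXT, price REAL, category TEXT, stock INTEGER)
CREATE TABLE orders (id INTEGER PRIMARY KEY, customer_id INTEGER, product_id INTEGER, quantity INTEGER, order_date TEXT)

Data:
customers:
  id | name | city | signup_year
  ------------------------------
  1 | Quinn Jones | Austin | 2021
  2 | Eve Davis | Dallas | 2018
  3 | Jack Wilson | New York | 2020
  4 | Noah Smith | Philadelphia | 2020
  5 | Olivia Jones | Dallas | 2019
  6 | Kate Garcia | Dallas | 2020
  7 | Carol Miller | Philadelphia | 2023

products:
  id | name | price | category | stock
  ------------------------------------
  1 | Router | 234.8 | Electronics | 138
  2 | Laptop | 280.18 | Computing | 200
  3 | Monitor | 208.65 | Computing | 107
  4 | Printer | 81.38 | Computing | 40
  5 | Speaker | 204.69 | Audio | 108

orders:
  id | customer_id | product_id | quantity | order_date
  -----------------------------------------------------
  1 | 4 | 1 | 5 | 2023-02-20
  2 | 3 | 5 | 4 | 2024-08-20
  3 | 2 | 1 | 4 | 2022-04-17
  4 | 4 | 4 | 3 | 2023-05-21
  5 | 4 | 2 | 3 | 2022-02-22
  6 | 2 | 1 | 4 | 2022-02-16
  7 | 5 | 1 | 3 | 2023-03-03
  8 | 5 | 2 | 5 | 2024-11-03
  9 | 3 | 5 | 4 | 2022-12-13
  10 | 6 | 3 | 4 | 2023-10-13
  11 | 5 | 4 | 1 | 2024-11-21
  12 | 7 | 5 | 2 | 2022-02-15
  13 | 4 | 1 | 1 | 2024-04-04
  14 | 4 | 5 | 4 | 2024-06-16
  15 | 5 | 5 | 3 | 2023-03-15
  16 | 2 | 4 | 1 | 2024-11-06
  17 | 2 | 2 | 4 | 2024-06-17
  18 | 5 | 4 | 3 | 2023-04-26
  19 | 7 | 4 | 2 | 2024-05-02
SELECT p.name, MAX(c.quantity) AS max_quantity FROM orders c JOIN products p ON c.product_id = p.id GROUP BY p.id, p.name

Execution result:
name | max_quantity
Router | 5
Laptop | 5
Monitor | 4
Printer | 3
Speaker | 4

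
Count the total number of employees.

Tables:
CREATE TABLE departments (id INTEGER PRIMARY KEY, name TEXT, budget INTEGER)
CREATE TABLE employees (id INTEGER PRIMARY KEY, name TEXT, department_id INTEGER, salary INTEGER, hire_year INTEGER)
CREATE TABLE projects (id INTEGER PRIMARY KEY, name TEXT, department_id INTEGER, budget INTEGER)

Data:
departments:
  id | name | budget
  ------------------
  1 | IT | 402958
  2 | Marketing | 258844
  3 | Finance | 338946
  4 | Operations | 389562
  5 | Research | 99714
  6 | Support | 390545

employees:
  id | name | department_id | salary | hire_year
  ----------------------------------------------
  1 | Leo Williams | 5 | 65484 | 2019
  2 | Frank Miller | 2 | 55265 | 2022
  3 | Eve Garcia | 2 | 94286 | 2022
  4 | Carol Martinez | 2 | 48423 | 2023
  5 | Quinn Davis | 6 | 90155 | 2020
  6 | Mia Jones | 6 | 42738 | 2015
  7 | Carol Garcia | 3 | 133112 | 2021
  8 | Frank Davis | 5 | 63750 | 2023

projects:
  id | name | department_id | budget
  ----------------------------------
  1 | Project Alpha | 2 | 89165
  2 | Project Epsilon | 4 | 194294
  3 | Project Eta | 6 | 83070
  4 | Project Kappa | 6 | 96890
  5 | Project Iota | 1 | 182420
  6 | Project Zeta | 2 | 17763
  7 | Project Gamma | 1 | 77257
SELECT COUNT(*) FROM employees

Execution result:
8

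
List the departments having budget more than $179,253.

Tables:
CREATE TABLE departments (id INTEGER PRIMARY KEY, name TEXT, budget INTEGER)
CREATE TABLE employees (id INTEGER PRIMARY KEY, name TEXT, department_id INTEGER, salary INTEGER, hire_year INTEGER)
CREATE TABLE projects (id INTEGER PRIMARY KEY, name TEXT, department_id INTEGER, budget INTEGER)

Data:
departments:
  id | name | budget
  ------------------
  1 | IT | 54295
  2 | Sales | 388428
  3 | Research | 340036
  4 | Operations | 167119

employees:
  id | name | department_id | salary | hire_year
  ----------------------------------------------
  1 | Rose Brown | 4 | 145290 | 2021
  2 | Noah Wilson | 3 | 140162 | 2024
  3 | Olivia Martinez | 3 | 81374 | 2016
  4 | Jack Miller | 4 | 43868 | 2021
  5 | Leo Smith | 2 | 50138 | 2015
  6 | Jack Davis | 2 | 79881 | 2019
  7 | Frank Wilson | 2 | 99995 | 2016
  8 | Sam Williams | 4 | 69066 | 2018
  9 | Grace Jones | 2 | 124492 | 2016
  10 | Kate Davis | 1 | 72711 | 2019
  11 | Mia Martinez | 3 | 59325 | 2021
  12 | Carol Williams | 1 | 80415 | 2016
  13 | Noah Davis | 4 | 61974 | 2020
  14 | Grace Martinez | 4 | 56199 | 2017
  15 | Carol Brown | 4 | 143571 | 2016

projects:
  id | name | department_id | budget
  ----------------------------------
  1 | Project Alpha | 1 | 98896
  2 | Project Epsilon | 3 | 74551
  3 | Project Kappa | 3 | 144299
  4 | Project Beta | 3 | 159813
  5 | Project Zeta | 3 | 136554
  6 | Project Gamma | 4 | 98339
SELECT name, budget FROM departments WHERE budget > 179253

Execution result:
name | budget
Sales | 388428
Research | 340036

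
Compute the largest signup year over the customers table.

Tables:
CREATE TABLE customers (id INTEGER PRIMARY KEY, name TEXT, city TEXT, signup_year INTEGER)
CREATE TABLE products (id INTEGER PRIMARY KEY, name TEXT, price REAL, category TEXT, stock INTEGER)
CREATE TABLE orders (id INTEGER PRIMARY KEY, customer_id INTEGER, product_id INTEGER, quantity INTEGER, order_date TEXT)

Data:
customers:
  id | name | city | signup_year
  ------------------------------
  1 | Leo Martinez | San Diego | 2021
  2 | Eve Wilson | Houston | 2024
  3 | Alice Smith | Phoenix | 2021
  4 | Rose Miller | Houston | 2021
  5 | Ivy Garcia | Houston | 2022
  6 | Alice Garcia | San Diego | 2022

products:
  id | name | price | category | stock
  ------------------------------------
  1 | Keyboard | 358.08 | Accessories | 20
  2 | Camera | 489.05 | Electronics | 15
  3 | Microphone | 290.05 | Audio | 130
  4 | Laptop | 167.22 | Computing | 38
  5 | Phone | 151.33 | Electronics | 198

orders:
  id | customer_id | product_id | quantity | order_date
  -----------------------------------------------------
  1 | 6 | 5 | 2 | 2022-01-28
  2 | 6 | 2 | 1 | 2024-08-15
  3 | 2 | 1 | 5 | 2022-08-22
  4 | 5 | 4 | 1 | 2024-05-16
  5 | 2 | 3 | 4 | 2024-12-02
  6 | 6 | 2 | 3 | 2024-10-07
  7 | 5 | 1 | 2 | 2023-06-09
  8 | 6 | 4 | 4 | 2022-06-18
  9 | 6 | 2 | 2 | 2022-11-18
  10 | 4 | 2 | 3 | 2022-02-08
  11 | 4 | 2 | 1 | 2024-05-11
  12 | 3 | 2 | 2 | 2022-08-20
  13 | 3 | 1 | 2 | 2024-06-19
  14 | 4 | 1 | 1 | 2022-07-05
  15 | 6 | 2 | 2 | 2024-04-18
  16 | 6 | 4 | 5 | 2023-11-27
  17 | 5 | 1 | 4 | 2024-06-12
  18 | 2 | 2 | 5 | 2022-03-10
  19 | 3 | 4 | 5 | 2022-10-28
SELECT MAX(signup_year) FROM customers

Execution result:
2024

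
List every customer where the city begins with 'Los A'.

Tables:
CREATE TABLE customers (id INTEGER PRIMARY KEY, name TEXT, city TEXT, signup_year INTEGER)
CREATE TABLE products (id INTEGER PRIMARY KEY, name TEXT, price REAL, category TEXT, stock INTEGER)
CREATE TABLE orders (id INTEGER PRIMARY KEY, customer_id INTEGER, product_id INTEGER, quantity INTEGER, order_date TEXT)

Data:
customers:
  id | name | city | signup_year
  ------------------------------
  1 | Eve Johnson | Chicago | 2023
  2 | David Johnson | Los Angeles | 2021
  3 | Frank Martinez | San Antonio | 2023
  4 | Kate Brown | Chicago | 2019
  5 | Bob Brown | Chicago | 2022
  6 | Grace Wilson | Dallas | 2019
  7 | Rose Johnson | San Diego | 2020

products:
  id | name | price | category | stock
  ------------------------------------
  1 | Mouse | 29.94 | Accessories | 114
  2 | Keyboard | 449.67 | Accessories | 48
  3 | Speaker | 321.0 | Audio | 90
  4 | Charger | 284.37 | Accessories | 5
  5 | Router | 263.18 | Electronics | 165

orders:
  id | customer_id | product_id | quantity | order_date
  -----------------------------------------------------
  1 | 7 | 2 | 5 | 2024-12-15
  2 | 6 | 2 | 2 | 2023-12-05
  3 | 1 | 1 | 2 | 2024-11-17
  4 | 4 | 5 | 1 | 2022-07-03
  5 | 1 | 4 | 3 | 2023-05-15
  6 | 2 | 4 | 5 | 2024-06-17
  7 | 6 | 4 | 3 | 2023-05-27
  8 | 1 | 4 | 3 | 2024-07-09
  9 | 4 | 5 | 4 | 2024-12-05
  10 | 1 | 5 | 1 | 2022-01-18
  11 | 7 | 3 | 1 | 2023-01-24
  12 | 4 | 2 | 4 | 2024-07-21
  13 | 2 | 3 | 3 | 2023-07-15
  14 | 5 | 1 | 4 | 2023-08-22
SELECT name, city FROM customers WHERE city LIKE 'Los A%'

Execution result:
name | city
David Johnson | Los Angeles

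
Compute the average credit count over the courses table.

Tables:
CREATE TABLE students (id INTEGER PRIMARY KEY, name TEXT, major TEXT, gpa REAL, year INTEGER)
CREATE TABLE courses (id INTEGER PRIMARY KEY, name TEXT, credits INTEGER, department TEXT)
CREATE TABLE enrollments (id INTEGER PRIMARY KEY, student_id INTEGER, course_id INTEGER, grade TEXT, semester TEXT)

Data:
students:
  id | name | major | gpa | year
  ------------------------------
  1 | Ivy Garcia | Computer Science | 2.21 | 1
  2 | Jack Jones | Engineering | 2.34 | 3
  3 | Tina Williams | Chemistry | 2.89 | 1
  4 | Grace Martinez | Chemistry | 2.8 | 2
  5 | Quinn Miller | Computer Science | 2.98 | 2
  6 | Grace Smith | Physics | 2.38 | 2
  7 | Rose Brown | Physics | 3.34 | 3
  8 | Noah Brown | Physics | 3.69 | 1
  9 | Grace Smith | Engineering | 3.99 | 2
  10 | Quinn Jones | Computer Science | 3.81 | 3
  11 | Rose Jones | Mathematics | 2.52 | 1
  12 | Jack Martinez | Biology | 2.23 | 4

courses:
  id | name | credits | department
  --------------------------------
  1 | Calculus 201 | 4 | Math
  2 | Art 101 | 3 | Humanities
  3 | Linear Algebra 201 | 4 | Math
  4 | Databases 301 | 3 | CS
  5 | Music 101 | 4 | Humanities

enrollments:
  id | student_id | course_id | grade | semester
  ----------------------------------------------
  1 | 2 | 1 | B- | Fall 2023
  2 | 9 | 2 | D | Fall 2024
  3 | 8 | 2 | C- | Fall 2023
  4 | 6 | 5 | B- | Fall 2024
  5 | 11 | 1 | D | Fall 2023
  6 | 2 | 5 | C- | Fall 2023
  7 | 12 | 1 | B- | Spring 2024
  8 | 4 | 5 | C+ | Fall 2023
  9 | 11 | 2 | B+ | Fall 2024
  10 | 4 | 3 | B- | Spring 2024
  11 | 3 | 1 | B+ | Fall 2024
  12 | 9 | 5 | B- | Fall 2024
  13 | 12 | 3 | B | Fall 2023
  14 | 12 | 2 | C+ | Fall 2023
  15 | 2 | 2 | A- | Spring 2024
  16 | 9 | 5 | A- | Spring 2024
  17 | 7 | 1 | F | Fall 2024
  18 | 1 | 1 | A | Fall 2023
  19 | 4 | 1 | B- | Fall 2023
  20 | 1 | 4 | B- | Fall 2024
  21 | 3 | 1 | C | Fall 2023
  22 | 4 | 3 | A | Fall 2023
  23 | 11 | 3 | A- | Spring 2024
SELECT AVG(credits) FROM courses

Execution result:
3.60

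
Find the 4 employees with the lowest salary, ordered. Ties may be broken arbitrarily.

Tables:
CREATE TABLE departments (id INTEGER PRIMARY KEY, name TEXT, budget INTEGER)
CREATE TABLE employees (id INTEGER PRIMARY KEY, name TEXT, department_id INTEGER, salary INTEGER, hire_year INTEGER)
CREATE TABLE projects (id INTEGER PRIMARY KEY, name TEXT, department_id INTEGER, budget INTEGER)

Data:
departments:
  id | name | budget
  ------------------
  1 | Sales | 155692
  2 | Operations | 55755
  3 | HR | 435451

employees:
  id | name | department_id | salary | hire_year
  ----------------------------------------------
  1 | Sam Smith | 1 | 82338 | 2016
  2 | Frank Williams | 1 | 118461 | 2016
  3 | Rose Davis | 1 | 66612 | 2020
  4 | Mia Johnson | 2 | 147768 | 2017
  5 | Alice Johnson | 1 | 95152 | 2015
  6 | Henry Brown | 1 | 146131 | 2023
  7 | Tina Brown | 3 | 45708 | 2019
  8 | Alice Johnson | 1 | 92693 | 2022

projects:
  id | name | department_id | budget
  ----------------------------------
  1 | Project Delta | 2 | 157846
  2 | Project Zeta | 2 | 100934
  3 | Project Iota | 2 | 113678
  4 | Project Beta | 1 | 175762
SELECT name, salary FROM employees ORDER BY salary ASC LIMIT 4

Execution result:
name | salary
Tina Brown | 45708
Rose Davis | 66612
Sam Smith | 82338
Alice Johnson | 92693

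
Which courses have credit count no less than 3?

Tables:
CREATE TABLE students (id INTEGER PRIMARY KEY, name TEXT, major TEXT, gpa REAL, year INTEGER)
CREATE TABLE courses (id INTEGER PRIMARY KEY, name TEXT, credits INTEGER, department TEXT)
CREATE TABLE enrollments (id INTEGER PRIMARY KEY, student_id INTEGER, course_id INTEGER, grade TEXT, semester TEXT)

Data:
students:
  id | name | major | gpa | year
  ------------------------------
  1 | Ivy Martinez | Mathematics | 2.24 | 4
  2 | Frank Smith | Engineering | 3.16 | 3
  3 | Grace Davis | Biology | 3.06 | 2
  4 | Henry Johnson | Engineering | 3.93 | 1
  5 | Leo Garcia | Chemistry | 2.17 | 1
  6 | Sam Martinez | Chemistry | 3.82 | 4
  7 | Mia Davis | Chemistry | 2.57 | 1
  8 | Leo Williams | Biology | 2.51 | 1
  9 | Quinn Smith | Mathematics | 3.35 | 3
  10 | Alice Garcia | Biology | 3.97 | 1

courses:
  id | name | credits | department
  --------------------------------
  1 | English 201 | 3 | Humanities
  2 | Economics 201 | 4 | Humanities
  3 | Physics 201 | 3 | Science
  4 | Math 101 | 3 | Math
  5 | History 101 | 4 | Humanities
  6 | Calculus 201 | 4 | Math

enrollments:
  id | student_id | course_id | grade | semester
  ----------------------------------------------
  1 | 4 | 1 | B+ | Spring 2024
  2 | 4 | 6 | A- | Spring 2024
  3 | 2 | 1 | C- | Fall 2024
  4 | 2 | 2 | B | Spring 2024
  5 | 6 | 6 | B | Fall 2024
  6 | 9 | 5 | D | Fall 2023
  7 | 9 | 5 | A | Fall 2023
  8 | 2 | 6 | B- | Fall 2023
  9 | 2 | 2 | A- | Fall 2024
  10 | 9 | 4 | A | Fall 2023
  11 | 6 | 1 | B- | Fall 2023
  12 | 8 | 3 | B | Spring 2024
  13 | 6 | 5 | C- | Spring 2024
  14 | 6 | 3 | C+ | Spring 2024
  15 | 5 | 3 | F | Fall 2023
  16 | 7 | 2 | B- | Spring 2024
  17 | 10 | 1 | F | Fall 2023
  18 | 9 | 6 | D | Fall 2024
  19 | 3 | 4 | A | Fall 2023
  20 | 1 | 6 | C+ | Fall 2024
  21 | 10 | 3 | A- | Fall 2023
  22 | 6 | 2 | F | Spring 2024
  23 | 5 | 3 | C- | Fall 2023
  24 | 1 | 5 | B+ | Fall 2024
SELECT name, credits FROM courses WHERE credits >= 3

Execution result:
name | credits
English 201 | 3
Economics 201 | 4
Physics 201 | 3
Math 101 | 3
History 101 | 4
Calculus 201 | 4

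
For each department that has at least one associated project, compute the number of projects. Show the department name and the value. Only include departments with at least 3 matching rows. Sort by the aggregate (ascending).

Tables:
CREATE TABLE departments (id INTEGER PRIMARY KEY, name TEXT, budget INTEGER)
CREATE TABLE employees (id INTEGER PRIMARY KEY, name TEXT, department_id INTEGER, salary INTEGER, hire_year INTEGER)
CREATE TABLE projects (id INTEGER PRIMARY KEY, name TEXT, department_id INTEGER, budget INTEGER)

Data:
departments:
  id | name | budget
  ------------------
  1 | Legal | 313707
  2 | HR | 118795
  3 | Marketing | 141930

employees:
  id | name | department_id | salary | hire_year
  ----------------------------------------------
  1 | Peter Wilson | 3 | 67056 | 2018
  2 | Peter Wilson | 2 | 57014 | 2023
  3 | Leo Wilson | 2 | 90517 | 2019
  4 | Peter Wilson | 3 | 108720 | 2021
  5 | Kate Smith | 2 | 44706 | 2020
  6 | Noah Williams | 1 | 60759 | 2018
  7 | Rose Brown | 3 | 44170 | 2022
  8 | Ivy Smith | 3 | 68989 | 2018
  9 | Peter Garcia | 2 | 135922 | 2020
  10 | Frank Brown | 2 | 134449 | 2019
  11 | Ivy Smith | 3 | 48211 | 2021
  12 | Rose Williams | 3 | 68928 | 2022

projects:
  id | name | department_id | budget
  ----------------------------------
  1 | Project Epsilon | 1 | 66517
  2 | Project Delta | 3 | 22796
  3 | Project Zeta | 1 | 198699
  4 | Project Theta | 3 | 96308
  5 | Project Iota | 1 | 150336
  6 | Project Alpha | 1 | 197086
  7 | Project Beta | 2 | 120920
SELECT p.name, COUNT(*) AS n FROM projects c JOIN departments p ON c.department_id = p.id GROUP BY p.id, p.name HAVING COUNT(*) >= 3 ORDER BY n ASC

Execution result:
name | n
Legal | 4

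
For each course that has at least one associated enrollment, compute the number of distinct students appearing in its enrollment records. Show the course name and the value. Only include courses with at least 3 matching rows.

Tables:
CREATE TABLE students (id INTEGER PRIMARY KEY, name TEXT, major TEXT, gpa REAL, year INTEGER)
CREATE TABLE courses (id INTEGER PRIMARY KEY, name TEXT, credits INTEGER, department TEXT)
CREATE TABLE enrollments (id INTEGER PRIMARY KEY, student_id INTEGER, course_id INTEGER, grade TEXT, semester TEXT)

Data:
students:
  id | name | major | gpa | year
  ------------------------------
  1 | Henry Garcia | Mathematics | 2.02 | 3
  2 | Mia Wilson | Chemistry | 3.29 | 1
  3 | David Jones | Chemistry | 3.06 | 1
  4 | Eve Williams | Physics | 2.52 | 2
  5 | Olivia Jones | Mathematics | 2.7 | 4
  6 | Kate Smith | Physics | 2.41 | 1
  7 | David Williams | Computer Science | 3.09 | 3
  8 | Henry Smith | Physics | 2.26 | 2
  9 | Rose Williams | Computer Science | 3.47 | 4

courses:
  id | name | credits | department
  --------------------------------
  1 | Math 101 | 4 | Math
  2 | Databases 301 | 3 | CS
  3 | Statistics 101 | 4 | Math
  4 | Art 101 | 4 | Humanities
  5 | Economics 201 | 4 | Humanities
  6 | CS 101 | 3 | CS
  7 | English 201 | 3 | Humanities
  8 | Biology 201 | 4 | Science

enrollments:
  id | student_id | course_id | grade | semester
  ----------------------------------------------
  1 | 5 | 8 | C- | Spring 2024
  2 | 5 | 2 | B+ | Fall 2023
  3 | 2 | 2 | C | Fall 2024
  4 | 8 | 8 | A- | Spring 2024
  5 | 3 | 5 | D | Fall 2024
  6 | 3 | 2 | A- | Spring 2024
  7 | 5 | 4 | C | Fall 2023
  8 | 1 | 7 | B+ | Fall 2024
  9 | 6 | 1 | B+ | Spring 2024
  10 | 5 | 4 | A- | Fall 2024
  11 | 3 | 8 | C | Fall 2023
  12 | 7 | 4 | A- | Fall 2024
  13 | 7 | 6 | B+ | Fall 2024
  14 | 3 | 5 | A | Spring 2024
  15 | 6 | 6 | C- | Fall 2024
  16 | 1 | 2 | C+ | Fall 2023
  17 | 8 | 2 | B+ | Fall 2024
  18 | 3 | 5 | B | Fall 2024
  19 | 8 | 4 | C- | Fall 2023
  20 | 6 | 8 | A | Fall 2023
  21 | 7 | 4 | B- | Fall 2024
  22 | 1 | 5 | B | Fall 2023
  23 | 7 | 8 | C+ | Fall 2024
SELECT p.name, COUNT(DISTINCT c.student_id) AS distinct_student_count FROM enrollments c JOIN courses p ON c.course_id = p.id GROUP BY p.id, p.name HAVING COUNT(*) >= 3

Execution result:
name | distinct_student_count
Databases 301 | 5
Art 101 | 3
Economics 201 | 2
Biology 201 | 5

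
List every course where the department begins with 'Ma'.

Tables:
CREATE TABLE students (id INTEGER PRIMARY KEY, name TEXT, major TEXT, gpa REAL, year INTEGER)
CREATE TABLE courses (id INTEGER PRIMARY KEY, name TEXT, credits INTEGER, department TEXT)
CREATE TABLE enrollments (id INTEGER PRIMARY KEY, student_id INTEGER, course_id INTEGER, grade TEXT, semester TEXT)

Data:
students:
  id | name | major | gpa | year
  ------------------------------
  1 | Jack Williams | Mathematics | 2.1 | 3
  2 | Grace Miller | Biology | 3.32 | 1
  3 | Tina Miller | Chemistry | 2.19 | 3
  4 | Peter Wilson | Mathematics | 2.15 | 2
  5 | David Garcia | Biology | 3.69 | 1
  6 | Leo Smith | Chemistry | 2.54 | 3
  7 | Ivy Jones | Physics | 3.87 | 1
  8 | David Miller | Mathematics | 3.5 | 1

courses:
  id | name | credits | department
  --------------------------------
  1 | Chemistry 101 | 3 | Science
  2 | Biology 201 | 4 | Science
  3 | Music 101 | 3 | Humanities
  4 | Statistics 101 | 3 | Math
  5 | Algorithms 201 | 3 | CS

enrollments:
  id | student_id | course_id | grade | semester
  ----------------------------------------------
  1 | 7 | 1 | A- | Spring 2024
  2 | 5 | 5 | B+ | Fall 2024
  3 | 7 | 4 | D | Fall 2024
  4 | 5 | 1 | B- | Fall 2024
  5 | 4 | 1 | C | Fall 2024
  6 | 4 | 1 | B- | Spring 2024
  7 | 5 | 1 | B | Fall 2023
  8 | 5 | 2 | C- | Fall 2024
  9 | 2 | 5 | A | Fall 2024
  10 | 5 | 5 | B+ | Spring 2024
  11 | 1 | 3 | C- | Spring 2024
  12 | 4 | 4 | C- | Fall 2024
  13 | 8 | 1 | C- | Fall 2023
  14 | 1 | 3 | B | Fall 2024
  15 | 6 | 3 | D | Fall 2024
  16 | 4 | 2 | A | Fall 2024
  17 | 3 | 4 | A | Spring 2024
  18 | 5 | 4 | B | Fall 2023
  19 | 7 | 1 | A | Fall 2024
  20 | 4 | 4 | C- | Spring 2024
SELECT name, department FROM courses WHERE department LIKE 'Ma%'

Execution result:
name | department
Statistics 101 | Math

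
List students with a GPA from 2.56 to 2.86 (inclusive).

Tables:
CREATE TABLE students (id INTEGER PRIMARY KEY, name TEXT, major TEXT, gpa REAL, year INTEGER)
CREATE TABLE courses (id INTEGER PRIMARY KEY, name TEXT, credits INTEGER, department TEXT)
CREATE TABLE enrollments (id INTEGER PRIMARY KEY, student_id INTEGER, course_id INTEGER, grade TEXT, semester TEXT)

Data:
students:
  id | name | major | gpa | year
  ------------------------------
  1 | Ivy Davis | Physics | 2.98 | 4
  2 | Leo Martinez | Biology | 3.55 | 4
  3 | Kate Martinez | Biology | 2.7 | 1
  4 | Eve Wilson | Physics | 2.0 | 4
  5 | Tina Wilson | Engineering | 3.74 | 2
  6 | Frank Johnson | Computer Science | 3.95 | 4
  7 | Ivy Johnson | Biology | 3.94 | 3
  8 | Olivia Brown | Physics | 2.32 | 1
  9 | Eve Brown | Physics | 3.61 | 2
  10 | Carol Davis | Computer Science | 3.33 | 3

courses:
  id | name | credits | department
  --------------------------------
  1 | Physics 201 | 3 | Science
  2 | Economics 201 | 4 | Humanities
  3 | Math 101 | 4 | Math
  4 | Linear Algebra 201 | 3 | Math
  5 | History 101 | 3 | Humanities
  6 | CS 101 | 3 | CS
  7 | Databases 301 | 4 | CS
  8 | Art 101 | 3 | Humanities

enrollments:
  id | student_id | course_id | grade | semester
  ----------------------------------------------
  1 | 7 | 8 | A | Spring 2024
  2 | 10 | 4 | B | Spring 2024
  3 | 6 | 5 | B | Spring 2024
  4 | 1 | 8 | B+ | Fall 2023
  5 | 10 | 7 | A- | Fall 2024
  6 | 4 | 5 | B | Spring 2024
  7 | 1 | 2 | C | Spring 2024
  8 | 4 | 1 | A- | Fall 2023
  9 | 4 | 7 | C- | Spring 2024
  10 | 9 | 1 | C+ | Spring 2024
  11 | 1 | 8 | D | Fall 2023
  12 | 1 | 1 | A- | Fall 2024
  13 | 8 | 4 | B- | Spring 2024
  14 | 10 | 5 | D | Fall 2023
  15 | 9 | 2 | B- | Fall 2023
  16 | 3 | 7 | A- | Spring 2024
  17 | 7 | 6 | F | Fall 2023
SELECT name, gpa FROM students WHERE gpa BETWEEN 2.56 AND 2.86

Execution result:
name | gpa
Kate Martinez | 2.70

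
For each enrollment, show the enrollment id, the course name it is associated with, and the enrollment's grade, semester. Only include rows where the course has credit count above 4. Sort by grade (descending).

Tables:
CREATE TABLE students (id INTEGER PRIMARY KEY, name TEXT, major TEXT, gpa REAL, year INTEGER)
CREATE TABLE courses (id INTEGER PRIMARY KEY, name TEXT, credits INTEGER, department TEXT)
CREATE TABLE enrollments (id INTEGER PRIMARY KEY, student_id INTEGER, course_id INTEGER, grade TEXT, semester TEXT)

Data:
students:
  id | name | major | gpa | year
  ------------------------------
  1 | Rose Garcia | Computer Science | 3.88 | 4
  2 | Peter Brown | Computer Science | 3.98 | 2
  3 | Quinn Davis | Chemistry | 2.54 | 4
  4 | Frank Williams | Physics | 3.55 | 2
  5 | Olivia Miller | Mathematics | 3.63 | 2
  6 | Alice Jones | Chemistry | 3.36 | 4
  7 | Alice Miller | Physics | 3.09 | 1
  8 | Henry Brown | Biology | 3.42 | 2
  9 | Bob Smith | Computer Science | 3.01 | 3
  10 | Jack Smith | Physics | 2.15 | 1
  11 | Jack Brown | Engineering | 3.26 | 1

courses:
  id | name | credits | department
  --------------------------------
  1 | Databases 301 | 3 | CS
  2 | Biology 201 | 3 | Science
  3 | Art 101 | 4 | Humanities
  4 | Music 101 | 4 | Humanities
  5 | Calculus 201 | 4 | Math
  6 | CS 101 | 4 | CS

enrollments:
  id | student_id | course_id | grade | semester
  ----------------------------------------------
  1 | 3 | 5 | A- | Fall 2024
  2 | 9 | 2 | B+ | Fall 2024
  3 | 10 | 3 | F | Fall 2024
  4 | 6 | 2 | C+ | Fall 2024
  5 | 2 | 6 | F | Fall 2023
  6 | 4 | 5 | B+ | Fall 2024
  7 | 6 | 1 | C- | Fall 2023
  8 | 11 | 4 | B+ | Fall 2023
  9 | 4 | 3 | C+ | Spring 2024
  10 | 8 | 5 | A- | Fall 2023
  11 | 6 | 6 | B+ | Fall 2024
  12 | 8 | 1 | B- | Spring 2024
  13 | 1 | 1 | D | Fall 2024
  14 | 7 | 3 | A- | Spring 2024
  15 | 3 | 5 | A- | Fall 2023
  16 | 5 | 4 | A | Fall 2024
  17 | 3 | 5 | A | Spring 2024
SELECT c.id, p.name AS course, c.grade, c.semester FROM enrollments c JOIN courses p ON c.course_id = p.id WHERE p.credits > 4 ORDER BY c.grade DESC

Execution result:
(no rows)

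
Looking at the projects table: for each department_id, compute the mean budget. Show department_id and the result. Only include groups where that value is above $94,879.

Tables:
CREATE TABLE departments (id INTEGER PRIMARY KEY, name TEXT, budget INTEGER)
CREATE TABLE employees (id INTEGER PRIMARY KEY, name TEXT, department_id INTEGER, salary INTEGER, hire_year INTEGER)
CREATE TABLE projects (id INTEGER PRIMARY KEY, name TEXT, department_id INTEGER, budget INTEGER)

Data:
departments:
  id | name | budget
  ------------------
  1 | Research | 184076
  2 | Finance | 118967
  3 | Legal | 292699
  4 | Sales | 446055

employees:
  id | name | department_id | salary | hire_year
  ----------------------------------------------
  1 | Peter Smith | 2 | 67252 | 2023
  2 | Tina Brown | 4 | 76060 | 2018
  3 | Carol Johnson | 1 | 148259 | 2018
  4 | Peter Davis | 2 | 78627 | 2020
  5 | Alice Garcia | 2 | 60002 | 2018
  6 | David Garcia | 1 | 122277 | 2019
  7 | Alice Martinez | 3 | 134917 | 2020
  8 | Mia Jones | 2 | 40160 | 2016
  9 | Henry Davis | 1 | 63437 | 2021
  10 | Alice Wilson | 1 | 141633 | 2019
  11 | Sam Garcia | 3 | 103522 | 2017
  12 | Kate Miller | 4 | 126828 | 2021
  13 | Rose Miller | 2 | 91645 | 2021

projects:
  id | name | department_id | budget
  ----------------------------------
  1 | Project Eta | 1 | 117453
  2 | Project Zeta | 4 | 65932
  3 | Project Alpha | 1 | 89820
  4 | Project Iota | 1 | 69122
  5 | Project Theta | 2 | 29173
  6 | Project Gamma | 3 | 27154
SELECT department_id, AVG(budget) AS avg_budget FROM projects GROUP BY department_id HAVING AVG(budget) > 94879

Execution result:
(no rows)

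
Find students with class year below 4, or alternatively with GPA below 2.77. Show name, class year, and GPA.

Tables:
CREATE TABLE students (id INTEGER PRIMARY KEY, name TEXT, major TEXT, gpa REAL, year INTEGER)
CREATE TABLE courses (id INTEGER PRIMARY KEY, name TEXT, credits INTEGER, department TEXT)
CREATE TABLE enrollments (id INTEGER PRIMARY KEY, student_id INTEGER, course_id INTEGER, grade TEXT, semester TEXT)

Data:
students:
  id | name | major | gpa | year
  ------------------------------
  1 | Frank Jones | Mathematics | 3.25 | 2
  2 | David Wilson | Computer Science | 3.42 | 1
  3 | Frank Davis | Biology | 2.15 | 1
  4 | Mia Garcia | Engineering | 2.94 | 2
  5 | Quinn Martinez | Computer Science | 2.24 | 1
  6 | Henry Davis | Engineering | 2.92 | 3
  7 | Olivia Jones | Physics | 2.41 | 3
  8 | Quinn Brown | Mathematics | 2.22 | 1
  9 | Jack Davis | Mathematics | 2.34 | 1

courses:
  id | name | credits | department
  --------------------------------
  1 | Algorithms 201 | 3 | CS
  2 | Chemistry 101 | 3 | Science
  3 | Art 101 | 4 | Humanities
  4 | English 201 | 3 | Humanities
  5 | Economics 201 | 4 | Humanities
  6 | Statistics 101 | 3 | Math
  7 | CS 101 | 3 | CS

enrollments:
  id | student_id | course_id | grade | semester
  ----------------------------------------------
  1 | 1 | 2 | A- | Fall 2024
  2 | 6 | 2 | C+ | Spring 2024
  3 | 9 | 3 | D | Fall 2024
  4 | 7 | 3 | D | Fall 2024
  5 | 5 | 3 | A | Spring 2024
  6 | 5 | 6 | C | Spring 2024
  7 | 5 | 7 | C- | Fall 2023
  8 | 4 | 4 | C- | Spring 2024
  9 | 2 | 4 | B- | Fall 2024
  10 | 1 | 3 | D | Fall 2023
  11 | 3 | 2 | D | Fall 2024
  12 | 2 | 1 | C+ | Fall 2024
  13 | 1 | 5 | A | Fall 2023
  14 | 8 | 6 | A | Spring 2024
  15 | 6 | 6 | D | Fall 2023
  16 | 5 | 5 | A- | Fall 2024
SELECT name, year, gpa FROM students WHERE year < 4 OR gpa < 2.77

Execution result:
name | year | gpa
Frank Jones | 2 | 3.25
David Wilson | 1 | 3.42
Frank Davis | 1 | 2.15
Mia Garcia | 2 | 2.94
Quinn Martinez | 1 | 2.24
Henry Davis | 3 | 2.92
Olivia Jones | 3 | 2.41
Quinn Brown | 1 | 2.22
Jack Davis | 1 | 2.34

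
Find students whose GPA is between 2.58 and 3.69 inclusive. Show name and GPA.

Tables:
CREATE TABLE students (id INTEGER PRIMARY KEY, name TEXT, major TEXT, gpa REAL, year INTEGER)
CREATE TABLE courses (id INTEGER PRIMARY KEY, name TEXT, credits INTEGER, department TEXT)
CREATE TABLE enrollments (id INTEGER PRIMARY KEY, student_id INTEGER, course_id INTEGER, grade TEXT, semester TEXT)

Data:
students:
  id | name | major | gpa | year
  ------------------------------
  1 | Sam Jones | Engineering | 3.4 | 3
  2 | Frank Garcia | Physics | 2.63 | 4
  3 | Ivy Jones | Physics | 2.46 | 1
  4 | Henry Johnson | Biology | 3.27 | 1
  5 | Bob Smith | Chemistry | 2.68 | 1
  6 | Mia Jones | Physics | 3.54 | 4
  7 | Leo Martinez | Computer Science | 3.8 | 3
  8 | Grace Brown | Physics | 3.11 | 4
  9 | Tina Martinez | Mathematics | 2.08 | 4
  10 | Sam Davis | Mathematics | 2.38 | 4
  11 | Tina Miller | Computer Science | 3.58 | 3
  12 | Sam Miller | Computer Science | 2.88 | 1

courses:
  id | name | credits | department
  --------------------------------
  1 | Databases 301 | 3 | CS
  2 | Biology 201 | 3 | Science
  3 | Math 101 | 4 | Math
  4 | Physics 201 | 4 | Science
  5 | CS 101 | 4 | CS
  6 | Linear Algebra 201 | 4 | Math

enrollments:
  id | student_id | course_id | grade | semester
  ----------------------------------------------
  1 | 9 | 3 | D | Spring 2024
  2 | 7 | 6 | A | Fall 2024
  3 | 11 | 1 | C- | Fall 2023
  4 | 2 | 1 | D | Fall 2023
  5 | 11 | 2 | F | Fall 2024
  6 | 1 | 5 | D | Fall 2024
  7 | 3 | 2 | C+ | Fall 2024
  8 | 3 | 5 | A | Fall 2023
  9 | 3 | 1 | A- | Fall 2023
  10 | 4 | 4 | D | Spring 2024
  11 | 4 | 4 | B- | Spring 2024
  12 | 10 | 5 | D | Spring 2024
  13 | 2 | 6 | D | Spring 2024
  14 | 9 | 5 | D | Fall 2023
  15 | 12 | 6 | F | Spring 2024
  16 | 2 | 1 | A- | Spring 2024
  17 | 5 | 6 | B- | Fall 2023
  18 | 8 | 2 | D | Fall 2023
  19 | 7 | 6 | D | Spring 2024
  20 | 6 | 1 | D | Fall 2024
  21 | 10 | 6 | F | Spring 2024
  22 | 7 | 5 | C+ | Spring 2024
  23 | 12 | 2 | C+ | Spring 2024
SELECT name, gpa FROM students WHERE gpa BETWEEN 2.58 AND 3.69

Execution result:
name | gpa
Sam Jones | 3.40
Frank Garcia | 2.63
Henry Johnson | 3.27
Bob Smith | 2.68
Mia Jones | 3.54
Grace Brown | 3.11
Tina Miller | 3.58
Sam Miller | 2.88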